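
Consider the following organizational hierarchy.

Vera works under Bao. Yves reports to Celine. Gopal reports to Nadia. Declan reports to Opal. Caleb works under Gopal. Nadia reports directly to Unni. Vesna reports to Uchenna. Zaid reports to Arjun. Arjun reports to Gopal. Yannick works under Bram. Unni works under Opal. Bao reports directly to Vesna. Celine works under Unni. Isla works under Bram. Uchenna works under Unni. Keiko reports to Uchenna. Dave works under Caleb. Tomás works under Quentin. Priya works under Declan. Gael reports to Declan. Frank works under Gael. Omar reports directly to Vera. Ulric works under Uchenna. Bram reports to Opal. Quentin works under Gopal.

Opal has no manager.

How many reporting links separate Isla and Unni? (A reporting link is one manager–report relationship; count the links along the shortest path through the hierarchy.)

Isla is 2 levels below Opal, and Unni is 1 level below Opal (their lowest common manager). The shortest path runs up from Isla to Opal and back down to Unni: 2 + 1 = 3 links.

3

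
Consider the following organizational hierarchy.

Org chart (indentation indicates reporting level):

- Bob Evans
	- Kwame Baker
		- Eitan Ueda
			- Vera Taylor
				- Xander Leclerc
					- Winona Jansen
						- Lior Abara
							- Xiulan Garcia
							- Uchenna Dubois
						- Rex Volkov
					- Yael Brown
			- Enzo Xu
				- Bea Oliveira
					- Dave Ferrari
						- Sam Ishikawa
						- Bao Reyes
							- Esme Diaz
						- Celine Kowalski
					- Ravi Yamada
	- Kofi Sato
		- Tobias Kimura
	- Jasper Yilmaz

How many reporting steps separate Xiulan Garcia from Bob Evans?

7

Chain from Xiulan Garcia up to Bob Evans: Xiulan Garcia → Lior Abara → Winona Jansen → Xander Leclerc → Vera Taylor → Eitan Ueda → Kwame Baker → Bob Evans. That is 7 steps up, so Xiulan Garcia is 7 levels below Bob Evans.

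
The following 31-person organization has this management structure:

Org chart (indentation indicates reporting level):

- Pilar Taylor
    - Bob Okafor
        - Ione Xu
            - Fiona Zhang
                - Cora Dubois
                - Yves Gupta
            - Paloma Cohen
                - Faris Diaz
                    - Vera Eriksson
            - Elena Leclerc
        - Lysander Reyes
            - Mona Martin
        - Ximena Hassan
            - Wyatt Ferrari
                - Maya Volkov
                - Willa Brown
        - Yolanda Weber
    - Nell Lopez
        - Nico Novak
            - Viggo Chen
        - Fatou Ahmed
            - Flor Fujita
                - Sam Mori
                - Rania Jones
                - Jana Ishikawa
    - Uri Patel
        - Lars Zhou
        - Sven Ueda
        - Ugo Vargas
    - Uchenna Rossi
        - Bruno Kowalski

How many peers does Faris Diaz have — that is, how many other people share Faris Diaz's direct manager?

Faris Diaz reports to Paloma Cohen, and Paloma Cohen has no other direct reports. Faris Diaz has 0 peers.

0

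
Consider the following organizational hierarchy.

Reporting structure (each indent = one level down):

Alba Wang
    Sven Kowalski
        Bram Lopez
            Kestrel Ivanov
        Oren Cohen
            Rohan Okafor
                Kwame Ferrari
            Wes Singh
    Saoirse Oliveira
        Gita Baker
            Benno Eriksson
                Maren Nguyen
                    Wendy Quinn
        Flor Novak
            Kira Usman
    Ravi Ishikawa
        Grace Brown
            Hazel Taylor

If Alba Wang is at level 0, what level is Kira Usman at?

Chain from Kira Usman up to Alba Wang: Kira Usman → Flor Novak → Saoirse Oliveira → Alba Wang. That is 3 steps up, so Kira Usman is 3 levels below Alba Wang.

3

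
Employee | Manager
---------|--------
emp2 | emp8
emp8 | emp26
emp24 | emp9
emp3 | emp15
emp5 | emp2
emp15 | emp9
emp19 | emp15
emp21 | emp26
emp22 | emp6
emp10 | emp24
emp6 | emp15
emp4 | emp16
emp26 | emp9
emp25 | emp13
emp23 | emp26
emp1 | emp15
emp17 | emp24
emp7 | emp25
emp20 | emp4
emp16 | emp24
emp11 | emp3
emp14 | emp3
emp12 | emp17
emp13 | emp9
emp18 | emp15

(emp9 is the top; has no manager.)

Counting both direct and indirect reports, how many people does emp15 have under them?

emp15 directly manages emp6, emp3, emp19, emp18, emp1. Under emp6: emp22 (1). Under emp3: emp11, emp14 (2). emp19 has no reports. emp18 has no reports. emp1 has no reports. So emp15's organization is 5 direct reports plus everyone under them: 2 + 3 + 1 + 1 + 1 = 8.

8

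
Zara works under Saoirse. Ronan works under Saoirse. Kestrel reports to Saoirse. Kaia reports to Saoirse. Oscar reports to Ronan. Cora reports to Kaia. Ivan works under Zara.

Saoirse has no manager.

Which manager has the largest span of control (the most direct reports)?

Saoirse

Direct-report counts: Saoirse has 4; Kaia has 1; Ronan has 1; Zara has 1. The largest is 4, held by Saoirse.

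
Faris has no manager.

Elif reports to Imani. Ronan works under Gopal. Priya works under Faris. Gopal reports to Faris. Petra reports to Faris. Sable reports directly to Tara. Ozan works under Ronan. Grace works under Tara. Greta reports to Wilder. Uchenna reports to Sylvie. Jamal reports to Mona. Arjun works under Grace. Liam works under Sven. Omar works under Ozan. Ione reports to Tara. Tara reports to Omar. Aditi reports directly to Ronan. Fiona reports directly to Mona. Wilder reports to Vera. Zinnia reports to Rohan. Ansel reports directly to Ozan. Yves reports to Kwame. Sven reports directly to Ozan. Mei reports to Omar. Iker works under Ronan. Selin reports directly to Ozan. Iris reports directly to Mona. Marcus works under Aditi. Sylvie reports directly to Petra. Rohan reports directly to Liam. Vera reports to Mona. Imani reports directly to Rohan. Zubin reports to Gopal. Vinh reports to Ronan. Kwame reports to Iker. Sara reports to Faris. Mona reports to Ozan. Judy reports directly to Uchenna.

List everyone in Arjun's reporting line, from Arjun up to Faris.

Arjun reports to Grace. Grace reports to Tara. Tara reports to Omar. Omar reports to Ozan. Ozan reports to Ronan. Ronan reports to Gopal. Gopal reports to Faris. Faris is at the top.

Arjun -> Grace -> Tara -> Omar -> Ozan -> Ronan -> Gopal -> Faris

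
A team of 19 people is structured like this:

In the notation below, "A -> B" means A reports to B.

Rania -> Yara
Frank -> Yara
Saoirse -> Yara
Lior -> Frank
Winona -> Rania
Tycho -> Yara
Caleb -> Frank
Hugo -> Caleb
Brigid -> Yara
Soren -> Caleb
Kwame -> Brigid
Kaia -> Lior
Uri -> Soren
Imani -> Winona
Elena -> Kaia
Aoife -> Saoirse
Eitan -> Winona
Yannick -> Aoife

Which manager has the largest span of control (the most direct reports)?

Direct-report counts: Yara has 5; Brigid has 1; Saoirse has 1; Aoife has 1; Frank has 2; Caleb has 2; Soren has 1; Lior has 1; Kaia has 1; Rania has 1; Winona has 2. The largest is 5, held by Yara.

Yara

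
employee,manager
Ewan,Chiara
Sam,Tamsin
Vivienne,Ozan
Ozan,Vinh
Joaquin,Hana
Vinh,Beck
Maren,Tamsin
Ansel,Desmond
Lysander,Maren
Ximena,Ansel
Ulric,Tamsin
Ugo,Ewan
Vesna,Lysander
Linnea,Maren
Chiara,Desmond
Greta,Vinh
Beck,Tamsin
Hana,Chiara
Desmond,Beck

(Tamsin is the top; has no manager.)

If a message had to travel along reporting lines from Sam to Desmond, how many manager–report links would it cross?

Sam is 1 level below Tamsin, and Desmond is 2 levels below Tamsin (their lowest common manager). The shortest path runs up from Sam to Tamsin and back down to Desmond: 1 + 2 = 3 links.

3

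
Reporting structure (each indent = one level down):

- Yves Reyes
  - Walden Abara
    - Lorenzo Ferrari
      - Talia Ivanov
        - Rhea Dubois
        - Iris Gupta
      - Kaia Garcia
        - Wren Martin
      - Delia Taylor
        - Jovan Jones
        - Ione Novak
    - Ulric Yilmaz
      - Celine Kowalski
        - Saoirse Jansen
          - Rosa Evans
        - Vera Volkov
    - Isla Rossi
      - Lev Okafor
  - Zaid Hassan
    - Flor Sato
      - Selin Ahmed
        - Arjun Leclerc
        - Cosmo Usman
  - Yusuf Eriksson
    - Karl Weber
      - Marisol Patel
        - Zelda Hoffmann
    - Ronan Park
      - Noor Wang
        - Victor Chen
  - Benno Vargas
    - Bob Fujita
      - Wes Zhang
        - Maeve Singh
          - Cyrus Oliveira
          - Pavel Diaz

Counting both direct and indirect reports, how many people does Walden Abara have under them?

16

Walden Abara directly manages Lorenzo Ferrari, Ulric Yilmaz, Isla Rossi. Under Lorenzo Ferrari: Delia Taylor, Ione Novak, Jovan Jones, Kaia Garcia, Wren Martin, Talia Ivanov, Iris Gupta, Rhea Dubois (8). Under Ulric Yilmaz: Celine Kowalski, Vera Volkov, Saoirse Jansen, Rosa Evans (4). Under Isla Rossi: Lev Okafor (1). So Walden Abara's organization is 3 direct reports plus everyone under them: 9 + 5 + 2 = 16.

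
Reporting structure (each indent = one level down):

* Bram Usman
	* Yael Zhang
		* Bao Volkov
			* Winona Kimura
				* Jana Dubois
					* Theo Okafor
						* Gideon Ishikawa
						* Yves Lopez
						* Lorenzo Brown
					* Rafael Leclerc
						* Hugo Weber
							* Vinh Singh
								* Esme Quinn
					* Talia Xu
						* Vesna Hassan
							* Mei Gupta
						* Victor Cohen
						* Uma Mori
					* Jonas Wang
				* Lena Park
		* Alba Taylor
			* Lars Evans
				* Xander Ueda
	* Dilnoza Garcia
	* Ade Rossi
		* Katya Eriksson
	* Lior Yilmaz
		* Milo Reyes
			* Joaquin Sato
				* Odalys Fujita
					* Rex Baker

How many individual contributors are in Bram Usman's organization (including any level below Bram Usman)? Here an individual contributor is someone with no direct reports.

The people in Bram Usman's organization with no one reporting to them are Rex Baker, Katya Eriksson, Dilnoza Garcia, Xander Ueda, Lena Park, Jonas Wang, Uma Mori, Victor Cohen, Mei Gupta, Esme Quinn, Lorenzo Brown, Yves Lopez, Gideon Ishikawa. That is 13.

13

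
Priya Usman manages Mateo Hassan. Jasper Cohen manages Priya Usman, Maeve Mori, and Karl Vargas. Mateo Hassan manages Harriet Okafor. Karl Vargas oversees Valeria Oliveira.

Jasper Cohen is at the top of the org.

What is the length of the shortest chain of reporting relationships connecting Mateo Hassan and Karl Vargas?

Mateo Hassan is 2 levels below Jasper Cohen, and Karl Vargas is 1 level below Jasper Cohen (their lowest common manager). The shortest path runs up from Mateo Hassan to Jasper Cohen and back down to Karl Vargas: 2 + 1 = 3 links.

3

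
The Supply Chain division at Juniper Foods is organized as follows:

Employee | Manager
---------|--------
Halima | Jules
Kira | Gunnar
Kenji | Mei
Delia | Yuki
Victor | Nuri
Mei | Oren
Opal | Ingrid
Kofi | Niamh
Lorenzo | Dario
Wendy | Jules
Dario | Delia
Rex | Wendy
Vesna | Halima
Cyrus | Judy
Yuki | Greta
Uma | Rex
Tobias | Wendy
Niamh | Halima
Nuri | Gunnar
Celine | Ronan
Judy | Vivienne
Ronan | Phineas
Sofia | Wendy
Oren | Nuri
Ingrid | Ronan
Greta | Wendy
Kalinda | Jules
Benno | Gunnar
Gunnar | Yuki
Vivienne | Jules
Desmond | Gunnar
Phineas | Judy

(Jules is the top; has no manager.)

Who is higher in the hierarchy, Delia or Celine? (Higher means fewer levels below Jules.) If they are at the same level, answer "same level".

Delia is 4 levels below Jules; Celine is 5. Delia is higher.

Delia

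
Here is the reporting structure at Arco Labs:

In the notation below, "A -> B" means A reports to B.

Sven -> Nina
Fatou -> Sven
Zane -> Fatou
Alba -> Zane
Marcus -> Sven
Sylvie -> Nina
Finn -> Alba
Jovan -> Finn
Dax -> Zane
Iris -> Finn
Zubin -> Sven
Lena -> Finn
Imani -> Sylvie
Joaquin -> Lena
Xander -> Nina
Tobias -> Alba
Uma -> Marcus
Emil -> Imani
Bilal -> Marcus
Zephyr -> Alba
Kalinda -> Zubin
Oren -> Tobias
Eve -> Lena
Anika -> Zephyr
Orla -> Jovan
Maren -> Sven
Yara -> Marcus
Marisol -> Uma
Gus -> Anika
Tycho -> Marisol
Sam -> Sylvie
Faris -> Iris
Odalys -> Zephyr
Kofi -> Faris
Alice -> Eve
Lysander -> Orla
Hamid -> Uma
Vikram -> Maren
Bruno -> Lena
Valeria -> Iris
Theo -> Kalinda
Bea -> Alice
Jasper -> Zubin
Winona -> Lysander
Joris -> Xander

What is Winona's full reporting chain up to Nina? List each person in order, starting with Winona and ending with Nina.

Winona reports to Lysander. Lysander reports to Orla. Orla reports to Jovan. Jovan reports to Finn. Finn reports to Alba. Alba reports to Zane. Zane reports to Fatou. Fatou reports to Sven. Sven reports to Nina. Nina is at the top.

Winona -> Lysander -> Orla -> Jovan -> Finn -> Alba -> Zane -> Fatou -> Sven -> Nina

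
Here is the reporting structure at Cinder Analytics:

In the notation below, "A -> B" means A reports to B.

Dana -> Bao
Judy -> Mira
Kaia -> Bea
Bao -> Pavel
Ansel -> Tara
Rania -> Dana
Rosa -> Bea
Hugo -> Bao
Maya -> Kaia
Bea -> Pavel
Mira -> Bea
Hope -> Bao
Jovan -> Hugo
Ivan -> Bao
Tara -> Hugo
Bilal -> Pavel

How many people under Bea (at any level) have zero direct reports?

The people in Bea's organization with no one reporting to them are Rosa, Maya, Judy. That is 3.

3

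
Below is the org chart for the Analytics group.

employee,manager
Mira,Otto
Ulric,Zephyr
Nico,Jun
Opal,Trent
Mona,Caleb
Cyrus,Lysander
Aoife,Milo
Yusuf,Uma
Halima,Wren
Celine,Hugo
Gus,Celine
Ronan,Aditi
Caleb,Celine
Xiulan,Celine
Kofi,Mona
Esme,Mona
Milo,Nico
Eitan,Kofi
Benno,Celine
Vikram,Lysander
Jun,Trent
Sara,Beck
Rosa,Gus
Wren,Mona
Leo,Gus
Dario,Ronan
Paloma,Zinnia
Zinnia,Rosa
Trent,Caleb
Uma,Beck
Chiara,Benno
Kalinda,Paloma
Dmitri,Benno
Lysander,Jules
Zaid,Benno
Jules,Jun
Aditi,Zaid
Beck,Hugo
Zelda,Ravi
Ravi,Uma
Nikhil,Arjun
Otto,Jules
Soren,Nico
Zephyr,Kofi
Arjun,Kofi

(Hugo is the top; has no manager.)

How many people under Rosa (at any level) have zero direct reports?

1

The only person in Rosa's organization with no one reporting to them is Kalinda. That is 1.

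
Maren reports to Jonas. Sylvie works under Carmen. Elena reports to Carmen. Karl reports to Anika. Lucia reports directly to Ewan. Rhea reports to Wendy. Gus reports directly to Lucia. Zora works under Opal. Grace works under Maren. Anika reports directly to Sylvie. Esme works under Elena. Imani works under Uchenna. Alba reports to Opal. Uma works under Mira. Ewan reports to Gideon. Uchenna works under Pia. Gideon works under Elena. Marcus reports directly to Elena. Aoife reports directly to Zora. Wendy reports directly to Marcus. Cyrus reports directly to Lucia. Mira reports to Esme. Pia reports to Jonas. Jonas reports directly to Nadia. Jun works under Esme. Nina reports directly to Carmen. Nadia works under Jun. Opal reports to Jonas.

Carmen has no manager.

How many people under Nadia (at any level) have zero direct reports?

The people in Nadia's organization with no one reporting to them are Grace, Aoife, Alba, Imani. That is 4.

4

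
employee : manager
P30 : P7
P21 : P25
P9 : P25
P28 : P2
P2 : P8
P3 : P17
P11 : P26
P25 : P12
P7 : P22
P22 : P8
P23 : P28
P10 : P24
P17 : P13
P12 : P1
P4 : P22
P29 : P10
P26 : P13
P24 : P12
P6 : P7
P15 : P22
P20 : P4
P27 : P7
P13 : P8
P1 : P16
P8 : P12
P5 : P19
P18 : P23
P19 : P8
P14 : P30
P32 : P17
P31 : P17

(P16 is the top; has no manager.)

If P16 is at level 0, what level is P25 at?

3

Chain from P25 up to P16: P25 → P12 → P1 → P16. That is 3 steps up, so P25 is 3 levels below P16.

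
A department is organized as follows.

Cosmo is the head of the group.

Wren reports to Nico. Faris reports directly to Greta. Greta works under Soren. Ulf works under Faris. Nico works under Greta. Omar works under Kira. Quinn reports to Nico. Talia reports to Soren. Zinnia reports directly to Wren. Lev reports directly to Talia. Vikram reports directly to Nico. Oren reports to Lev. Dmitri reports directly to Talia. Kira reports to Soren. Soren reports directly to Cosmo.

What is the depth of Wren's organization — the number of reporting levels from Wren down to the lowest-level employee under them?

The longest chain under Wren runs Wren → Zinnia, which is 1 level below Wren.

1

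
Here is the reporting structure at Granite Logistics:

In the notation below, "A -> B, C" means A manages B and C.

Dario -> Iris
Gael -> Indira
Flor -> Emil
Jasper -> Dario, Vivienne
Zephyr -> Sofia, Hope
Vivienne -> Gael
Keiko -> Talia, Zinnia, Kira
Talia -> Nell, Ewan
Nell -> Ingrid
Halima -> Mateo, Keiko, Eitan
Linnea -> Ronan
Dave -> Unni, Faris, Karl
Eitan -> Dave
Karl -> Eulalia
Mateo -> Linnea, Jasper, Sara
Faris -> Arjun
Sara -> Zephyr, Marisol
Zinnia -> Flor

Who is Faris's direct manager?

Dave

Faris reports directly to Dave.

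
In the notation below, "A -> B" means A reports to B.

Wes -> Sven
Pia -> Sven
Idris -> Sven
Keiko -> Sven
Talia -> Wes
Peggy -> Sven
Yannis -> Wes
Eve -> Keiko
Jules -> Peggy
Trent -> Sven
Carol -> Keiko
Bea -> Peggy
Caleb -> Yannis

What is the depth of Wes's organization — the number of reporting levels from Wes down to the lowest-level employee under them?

2

The longest chain under Wes runs Wes → Yannis → Caleb, which is 2 levels below Wes.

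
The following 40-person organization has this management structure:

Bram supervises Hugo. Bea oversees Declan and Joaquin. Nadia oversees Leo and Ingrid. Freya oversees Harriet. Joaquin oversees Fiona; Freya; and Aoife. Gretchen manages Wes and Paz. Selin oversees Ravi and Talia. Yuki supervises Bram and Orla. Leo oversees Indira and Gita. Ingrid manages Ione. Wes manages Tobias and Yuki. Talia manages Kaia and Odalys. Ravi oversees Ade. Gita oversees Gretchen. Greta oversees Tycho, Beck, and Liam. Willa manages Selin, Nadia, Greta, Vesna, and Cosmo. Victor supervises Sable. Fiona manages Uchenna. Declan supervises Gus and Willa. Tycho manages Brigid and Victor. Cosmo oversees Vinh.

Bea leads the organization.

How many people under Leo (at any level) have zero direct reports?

5

The people in Leo's organization with no one reporting to them are Indira, Paz, Orla, Hugo, Tobias. That is 5.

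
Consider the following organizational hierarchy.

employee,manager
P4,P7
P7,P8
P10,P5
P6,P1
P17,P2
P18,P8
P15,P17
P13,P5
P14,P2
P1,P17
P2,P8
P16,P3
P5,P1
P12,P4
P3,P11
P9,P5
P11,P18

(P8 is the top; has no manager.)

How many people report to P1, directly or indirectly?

5

P1 directly manages P5, P6. Under P5: P9, P10, P13 (3). P6 has no reports. So P1's organization is 2 direct reports plus everyone under them: 4 + 1 = 5.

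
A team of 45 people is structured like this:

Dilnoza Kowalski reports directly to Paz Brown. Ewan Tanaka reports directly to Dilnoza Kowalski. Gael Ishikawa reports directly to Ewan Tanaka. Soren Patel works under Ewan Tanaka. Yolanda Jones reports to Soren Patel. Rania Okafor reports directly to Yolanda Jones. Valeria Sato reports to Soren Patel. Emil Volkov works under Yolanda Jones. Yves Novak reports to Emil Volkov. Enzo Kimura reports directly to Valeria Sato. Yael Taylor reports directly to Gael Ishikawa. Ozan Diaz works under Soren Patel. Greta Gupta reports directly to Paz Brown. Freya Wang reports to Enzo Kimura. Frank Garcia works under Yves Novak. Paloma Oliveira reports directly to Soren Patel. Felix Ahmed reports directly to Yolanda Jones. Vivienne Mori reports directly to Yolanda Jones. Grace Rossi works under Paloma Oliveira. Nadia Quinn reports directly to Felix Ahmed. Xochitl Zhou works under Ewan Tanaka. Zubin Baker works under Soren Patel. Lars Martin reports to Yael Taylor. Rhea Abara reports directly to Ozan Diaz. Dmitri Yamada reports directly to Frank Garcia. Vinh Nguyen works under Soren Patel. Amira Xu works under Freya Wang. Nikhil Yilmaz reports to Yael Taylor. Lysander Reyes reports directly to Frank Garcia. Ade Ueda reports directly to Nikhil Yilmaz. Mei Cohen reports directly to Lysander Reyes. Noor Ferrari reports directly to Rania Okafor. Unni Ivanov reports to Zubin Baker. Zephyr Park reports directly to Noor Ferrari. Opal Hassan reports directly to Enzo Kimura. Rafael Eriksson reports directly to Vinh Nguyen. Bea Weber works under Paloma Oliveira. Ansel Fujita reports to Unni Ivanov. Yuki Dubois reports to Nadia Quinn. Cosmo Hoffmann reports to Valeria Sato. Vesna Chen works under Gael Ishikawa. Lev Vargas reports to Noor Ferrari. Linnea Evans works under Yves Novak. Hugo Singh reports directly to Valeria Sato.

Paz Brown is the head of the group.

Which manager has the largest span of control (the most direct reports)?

Soren Patel

Direct-report counts: Paz Brown has 2; Dilnoza Kowalski has 1; Ewan Tanaka has 3; Soren Patel has 6; Vinh Nguyen has 1; Zubin Baker has 1; Unni Ivanov has 1; Paloma Oliveira has 2; Ozan Diaz has 1; Valeria Sato has 3; Enzo Kimura has 2; Freya Wang has 1; Yolanda Jones has 4; Felix Ahmed has 1; Nadia Quinn has 1; Emil Volkov has 1; Yves Novak has 2; Frank Garcia has 2; Lysander Reyes has 1; Rania Okafor has 1; Noor Ferrari has 2; Gael Ishikawa has 2; Yael Taylor has 2; Nikhil Yilmaz has 1. The largest is 6, held by Soren Patel.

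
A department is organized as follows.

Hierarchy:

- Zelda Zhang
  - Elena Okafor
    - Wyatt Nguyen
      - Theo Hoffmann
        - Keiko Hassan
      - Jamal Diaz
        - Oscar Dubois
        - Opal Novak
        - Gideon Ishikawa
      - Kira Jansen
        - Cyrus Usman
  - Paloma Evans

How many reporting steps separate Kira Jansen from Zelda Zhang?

3

Chain from Kira Jansen up to Zelda Zhang: Kira Jansen → Wyatt Nguyen → Elena Okafor → Zelda Zhang. That is 3 steps up, so Kira Jansen is 3 levels below Zelda Zhang.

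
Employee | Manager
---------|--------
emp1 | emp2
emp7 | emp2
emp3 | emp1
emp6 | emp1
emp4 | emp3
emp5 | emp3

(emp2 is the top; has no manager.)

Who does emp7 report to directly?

emp2

emp7 reports directly to emp2.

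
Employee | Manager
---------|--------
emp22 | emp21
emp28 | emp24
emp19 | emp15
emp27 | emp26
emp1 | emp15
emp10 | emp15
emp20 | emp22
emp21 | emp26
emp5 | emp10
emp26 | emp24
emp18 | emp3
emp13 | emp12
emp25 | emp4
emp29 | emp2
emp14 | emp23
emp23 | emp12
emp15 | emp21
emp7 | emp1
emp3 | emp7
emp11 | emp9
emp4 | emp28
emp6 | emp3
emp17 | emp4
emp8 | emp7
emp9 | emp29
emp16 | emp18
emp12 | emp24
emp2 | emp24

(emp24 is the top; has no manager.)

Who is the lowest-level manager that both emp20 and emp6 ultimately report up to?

emp21

emp20's chain of managers is emp22, emp21, emp26, emp24. emp6's chain of managers is emp3, emp7, emp1, emp15, emp21, emp26, emp24. The first manager that appears in both chains is emp21.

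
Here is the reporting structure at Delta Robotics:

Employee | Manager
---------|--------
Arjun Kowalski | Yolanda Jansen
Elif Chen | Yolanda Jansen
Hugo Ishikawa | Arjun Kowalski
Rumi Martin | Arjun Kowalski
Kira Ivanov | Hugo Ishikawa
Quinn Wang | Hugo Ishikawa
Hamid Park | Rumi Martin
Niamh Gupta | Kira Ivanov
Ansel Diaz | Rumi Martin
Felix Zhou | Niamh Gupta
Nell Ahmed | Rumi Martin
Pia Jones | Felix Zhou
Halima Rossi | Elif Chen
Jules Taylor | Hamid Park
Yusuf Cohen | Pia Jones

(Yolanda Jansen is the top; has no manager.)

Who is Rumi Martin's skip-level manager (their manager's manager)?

Yolanda Jansen

Rumi Martin reports to Arjun Kowalski, and Arjun Kowalski reports to Yolanda Jansen. So Rumi Martin's skip-level manager is Yolanda Jansen.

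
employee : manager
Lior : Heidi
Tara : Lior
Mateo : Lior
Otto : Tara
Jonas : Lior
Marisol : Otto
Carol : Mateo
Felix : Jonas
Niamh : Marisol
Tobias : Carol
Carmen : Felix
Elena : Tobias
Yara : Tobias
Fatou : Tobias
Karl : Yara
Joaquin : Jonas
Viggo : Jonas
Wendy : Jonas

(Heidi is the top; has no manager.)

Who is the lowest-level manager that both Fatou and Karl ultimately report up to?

Fatou's chain of managers is Tobias, Carol, Mateo, Lior, Heidi. Karl's chain of managers is Yara, Tobias, Carol, Mateo, Lior, Heidi. The first manager that appears in both chains is Tobias.

Tobias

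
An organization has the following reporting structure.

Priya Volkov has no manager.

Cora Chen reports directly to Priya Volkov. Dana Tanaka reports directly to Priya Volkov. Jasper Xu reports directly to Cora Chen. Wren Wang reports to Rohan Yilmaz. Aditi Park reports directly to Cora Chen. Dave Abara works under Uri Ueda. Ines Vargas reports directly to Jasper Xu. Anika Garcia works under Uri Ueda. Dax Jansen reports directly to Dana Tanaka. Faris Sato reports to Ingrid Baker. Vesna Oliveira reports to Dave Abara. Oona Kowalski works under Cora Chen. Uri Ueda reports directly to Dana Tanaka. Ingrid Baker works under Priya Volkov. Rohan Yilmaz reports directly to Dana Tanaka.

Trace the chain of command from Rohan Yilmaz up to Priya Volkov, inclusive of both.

Rohan Yilmaz reports to Dana Tanaka. Dana Tanaka reports to Priya Volkov. Priya Volkov is at the top.

Rohan Yilmaz -> Dana Tanaka -> Priya Volkov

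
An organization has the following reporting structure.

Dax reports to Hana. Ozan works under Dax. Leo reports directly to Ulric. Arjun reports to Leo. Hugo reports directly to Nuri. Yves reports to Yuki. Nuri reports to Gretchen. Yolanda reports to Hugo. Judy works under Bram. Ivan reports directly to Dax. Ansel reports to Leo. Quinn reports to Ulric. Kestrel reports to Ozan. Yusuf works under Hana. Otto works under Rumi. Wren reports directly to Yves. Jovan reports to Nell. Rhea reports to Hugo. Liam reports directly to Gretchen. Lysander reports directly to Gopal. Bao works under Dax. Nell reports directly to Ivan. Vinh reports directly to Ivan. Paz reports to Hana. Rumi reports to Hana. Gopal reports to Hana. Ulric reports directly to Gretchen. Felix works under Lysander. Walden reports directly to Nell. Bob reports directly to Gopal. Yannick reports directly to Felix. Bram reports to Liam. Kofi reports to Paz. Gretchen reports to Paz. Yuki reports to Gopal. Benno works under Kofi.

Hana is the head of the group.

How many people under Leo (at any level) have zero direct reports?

The people in Leo's organization with no one reporting to them are Ansel, Arjun. That is 2.

2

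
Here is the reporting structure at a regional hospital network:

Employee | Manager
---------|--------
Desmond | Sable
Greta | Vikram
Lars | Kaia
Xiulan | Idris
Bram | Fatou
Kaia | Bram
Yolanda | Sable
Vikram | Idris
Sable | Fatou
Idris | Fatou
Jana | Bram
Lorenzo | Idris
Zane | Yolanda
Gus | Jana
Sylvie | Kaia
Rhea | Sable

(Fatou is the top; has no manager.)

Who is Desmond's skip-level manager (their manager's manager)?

Desmond reports to Sable, and Sable reports to Fatou. So Desmond's skip-level manager is Fatou.

Fatou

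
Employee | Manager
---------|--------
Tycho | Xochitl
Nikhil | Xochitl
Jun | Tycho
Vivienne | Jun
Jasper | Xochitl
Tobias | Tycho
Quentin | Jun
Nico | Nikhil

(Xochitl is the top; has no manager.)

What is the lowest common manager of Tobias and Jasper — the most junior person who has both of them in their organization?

Xochitl

Tobias's chain of managers is Tycho, Xochitl. Jasper's chain of managers is Xochitl. The first manager that appears in both chains is Xochitl.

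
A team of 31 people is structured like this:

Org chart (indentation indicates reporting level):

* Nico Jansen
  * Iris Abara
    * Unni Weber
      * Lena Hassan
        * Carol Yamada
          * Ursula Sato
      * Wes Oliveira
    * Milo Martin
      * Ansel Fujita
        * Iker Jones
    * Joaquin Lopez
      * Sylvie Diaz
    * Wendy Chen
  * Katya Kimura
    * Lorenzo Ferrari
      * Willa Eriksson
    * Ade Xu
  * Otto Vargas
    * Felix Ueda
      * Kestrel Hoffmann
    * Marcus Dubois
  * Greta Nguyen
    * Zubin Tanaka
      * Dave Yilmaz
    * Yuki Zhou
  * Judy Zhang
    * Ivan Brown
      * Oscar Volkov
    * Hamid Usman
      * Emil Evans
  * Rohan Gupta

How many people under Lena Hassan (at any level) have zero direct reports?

The only person in Lena Hassan's organization with no one reporting to them is Ursula Sato. That is 1.

1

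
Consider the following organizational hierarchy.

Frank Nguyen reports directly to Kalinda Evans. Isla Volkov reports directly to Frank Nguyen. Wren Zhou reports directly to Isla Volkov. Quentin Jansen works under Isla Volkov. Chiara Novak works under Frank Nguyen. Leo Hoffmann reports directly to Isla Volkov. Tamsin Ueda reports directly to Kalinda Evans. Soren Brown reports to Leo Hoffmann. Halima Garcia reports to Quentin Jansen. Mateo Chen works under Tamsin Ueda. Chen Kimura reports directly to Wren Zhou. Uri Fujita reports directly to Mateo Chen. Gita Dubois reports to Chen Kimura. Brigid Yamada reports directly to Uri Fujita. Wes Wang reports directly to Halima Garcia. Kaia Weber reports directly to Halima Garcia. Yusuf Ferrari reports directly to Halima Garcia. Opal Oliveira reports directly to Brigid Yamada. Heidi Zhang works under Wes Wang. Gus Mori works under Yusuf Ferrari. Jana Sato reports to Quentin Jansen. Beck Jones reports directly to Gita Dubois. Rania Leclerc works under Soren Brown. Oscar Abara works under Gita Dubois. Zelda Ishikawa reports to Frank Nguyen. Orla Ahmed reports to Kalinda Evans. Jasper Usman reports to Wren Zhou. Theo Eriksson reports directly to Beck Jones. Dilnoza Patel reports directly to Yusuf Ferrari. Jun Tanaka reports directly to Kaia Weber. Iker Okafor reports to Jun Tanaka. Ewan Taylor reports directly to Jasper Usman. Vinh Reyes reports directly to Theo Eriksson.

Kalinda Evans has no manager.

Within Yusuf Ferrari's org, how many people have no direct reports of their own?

The people in Yusuf Ferrari's organization with no one reporting to them are Dilnoza Patel, Gus Mori. That is 2.

2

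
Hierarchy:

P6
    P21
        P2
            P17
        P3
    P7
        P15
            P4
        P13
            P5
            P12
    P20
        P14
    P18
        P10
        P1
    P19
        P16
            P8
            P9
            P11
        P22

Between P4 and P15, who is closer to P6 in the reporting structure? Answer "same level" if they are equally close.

P15

P4 is 3 levels below P6; P15 is 2. P15 is higher.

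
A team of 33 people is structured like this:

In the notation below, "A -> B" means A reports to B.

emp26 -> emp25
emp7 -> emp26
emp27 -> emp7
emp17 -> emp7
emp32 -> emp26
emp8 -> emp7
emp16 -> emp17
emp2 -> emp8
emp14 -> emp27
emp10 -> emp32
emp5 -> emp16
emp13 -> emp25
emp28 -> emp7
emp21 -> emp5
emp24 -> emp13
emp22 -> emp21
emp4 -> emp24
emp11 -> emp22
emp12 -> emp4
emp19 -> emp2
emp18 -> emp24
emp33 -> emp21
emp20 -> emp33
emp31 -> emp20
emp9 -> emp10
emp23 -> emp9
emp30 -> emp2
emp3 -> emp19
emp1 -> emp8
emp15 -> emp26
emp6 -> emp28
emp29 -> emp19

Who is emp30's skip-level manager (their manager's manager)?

emp30 reports to emp2, and emp2 reports to emp8. So emp30's skip-level manager is emp8.

emp8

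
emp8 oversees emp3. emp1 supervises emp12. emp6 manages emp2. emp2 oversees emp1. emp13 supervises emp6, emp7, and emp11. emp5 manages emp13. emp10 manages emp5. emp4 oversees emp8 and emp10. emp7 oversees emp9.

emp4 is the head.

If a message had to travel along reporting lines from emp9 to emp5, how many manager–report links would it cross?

emp9 is in emp5's organization: the chain from emp9 up to emp5 is emp9 → emp7 → emp13 → emp5, which is 3 links.

3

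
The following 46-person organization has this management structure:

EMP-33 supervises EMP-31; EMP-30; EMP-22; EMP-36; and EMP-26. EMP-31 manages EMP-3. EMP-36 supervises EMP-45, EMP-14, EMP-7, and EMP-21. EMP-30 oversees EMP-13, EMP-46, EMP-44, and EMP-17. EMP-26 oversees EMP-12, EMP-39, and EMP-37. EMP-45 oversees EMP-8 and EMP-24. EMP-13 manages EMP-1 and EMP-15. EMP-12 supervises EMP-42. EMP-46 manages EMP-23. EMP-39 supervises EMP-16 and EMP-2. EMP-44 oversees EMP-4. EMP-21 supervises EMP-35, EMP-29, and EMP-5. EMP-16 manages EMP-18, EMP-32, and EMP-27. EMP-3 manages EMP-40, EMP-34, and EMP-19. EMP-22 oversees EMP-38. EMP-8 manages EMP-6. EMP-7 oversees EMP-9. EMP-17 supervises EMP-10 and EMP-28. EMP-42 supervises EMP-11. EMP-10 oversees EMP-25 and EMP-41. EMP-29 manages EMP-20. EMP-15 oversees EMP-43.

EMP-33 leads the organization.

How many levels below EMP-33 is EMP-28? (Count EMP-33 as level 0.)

Chain from EMP-28 up to EMP-33: EMP-28 → EMP-17 → EMP-30 → EMP-33. That is 3 steps up, so EMP-28 is 3 levels below EMP-33.

3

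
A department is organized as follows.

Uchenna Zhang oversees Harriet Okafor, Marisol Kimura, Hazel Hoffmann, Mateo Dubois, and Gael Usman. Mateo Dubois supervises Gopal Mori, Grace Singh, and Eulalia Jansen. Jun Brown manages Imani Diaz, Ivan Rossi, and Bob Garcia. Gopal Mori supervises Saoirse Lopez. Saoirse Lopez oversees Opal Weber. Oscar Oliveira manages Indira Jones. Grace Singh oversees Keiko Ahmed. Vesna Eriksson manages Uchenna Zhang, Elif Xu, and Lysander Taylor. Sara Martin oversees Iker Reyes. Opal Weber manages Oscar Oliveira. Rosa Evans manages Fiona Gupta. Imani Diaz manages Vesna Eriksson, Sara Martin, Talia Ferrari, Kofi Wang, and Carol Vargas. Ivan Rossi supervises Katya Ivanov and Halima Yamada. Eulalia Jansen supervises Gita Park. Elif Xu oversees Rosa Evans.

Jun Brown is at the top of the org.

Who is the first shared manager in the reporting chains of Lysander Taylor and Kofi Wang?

Imani Diaz

Lysander Taylor's chain of managers is Vesna Eriksson, Imani Diaz, Jun Brown. Kofi Wang's chain of managers is Imani Diaz, Jun Brown. The first manager that appears in both chains is Imani Diaz.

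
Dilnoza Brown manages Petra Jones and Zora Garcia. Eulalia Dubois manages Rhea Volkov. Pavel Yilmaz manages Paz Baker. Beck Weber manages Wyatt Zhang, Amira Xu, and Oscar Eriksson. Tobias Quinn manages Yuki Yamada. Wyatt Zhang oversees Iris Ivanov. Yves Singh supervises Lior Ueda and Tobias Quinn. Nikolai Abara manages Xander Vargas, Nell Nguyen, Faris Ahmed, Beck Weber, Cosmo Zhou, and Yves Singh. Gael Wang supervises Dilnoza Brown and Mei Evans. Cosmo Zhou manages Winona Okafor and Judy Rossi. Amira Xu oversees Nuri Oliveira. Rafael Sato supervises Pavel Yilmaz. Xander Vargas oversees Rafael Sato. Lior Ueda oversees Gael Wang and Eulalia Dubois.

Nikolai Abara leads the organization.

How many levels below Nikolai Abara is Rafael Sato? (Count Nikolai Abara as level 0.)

Chain from Rafael Sato up to Nikolai Abara: Rafael Sato → Xander Vargas → Nikolai Abara. That is 2 steps up, so Rafael Sato is 2 levels below Nikolai Abara.

2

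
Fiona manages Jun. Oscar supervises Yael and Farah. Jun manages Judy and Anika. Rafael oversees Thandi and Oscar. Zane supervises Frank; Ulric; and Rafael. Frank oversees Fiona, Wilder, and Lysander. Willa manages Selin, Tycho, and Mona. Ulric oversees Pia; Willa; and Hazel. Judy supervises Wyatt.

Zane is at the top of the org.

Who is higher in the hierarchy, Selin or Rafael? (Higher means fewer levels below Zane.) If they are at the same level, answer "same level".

Rafael

Selin is 3 levels below Zane; Rafael is 1. Rafael is higher.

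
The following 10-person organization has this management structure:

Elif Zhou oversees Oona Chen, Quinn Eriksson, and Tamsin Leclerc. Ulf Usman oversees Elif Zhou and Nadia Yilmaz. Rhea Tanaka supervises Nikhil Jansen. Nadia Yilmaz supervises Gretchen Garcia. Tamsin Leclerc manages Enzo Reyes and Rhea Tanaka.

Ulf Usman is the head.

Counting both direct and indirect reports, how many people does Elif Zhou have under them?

Elif Zhou directly manages Quinn Eriksson, Tamsin Leclerc, Oona Chen. Quinn Eriksson has no reports. Under Tamsin Leclerc: Rhea Tanaka, Nikhil Jansen, Enzo Reyes (3). Oona Chen has no reports. So Elif Zhou's organization is 3 direct reports plus everyone under them: 1 + 4 + 1 = 6.

6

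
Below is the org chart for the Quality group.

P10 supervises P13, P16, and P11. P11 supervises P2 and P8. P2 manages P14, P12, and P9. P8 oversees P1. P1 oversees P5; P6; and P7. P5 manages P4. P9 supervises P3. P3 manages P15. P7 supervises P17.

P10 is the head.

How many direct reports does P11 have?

2

P11 directly manages P2, P8. That is 2 direct reports.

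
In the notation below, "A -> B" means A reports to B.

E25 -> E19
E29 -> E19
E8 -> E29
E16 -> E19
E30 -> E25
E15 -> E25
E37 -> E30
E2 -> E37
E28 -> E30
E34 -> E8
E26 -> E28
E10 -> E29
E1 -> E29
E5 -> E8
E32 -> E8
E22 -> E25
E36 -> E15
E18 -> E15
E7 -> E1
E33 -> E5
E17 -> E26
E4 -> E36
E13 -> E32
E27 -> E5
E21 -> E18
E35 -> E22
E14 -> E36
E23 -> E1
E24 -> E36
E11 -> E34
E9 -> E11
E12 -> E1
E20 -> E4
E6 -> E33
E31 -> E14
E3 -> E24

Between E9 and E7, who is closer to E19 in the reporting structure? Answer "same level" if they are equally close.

E9 is 5 levels below E19; E7 is 3. E7 is higher.

E7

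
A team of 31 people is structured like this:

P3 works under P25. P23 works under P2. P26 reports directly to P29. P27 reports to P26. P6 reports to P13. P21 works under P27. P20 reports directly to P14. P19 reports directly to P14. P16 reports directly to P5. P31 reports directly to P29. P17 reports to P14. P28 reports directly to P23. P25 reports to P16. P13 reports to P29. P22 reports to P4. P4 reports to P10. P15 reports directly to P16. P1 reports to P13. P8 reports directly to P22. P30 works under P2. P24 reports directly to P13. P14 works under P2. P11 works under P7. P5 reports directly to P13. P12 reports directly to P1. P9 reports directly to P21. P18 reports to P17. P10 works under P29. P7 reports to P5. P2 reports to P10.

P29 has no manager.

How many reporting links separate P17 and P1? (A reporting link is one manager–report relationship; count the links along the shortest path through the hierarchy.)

6

P17 is 4 levels below P29, and P1 is 2 levels below P29 (their lowest common manager). The shortest path runs up from P17 to P29 and back down to P1: 4 + 2 = 6 links.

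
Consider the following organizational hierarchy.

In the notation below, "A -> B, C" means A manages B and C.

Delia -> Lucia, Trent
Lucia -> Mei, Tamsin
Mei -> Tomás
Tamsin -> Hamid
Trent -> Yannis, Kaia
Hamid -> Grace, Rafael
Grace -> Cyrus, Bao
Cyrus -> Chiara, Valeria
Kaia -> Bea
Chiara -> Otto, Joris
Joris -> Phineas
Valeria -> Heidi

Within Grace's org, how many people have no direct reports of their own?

The people in Grace's organization with no one reporting to them are Bao, Heidi, Phineas, Otto. That is 4.

4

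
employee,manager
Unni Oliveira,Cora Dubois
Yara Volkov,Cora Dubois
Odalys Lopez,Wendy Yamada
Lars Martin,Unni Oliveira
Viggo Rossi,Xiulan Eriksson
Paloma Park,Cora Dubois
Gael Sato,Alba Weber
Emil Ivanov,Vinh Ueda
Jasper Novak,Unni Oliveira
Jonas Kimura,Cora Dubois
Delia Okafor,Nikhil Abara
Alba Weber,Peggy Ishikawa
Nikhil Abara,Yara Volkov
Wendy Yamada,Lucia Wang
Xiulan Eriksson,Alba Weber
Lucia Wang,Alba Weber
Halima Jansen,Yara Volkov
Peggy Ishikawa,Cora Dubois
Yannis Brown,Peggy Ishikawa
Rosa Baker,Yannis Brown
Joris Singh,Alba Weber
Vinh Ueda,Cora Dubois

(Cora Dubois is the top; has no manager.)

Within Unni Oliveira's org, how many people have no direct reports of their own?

The people in Unni Oliveira's organization with no one reporting to them are Jasper Novak, Lars Martin. That is 2.

2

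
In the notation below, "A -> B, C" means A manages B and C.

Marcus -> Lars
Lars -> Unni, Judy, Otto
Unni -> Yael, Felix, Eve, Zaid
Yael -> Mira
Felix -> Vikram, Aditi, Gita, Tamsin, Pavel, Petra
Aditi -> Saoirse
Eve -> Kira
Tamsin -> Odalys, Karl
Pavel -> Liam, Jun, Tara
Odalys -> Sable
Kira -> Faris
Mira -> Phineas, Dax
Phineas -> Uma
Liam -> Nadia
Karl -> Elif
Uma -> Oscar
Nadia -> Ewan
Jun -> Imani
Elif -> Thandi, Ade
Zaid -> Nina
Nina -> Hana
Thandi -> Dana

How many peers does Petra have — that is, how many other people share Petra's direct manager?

Petra reports to Felix. Felix's other direct reports are Vikram, Aditi, Gita, Tamsin, Pavel — 5 peers.

5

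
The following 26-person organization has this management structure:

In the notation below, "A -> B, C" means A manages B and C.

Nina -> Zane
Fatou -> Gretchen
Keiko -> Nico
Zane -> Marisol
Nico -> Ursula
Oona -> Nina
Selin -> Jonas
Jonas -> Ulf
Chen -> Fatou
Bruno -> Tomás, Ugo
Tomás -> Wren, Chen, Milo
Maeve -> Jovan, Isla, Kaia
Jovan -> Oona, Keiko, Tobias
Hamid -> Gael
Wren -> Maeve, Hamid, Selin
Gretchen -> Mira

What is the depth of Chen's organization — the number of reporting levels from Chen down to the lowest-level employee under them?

The longest chain under Chen runs Chen → Fatou → Gretchen → Mira, which is 3 levels below Chen.

3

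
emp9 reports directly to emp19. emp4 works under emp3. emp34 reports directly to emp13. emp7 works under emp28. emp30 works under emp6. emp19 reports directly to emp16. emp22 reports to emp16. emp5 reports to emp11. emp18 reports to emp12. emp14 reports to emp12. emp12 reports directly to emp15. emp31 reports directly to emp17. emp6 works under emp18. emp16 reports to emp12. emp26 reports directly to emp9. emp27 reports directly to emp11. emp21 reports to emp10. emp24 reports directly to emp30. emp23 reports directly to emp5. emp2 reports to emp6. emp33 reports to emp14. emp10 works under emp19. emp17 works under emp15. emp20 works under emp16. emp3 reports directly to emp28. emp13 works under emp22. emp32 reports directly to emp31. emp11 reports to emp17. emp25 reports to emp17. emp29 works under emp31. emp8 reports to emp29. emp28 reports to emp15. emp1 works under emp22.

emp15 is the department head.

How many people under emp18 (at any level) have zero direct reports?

2

The people in emp18's organization with no one reporting to them are emp2, emp24. That is 2.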